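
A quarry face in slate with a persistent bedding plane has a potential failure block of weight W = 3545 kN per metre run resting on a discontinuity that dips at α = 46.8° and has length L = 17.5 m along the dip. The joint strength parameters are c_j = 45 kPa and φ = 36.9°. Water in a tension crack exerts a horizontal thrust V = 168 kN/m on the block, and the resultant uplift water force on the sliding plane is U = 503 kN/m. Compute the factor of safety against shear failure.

FS = 0.79

Resolving the block weight along and normal to the plane and applying the Mohr–Coulomb strength on the joint:
N' = W cosα − U − V sinα = 3545·cos46.8° − 503 − 168·sin46.8° = 1801.3 kN/m
Driving force T = W sinα + V cosα = 3545·sin46.8° + 168·cos46.8° = 2699.2 kN/m
Resisting force R = c_j·L + N'·tanφ = 45·17.5 + 1801.3·tan36.9° = 787.5 + 1352.4 = 2139.9 kN/m
FS = R / T = 2139.9 / 2699.2 = 0.793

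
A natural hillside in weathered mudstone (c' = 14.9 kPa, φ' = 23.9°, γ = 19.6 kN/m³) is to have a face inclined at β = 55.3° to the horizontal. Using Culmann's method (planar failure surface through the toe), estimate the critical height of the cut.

H_c = 15.61 m

Culmann's analysis gives the critical failure plane at α_cr = (β + φ')/2 = (55.3 + 23.9)/2 = 39.6°, and the critical height
H_c = (4c'/γ) · sinβ cosφ' / [1 − cos(β − φ')]
    = (4·14.9/19.6) · sin55.3°·cos23.9° / [1 − cos(31.4°)]
    = 3.041 · 0.8221·0.9143 / [1 − 0.8536]
    = 3.041 · 0.7516 / 0.1464
    = 15.61 m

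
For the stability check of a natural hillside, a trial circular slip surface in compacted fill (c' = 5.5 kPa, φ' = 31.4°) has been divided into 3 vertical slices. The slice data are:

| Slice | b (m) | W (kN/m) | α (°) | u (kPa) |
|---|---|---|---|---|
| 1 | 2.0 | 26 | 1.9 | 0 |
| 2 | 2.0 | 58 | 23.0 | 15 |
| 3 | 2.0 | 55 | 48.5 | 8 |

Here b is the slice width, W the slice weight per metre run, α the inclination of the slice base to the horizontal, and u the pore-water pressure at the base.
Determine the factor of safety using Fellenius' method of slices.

Ordinary method of slices: FS = Σ[c'·Δl_i + (W_i cosα_i − u_i·Δl_i)·tanφ'] / Σ W_i sinα_i, with Δl_i = b_i / cosα_i.
Slice 1: Δl = 2.0/cos1.9° = 2.001 m; N'_1 = 26·cos1.9° − 0·2.001 = 26.0; c'Δl = 11.01; W sinα = 0.9
Slice 2: Δl = 2.0/cos23.0° = 2.173 m; N'_2 = 58·cos23.0° − 15·2.173 = 20.8; c'Δl = 11.95; W sinα = 22.7
Slice 3: Δl = 2.0/cos48.5° = 3.018 m; N'_3 = 55·cos48.5° − 8·3.018 = 12.3; c'Δl = 16.60; W sinα = 41.2
Σc'Δl = 39.6 kN/m; ΣN' = 59.1 kN/m; ΣW sinα = 64.7 kN/m
Resisting = 39.6 + 59.1·tan31.4° = 39.6 + 36.1 = 75.6 kN/m
FS = 75.6 / 64.7 = 1.168

FS = 1.17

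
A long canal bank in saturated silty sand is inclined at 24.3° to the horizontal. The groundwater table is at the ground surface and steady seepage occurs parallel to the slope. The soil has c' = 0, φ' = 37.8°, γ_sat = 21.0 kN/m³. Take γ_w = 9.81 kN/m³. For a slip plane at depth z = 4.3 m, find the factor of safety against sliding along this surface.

With seepage parallel to the slope and the water table at the surface, the effective normal stress on the slip plane uses the buoyant unit weight γ' = γ_sat − γ_w while the driving shear stress uses γ_sat:
FS = [c' + γ' z cos²β tanφ'] / [γ_sat z sinβ cosβ]
(For c' = 0 this reduces to FS = (γ'/γ_sat)·tanφ'/tanβ.)
γ' = 21.0 − 9.81 = 11.19 kN/m³
Numerator = 0.0 + 11.19·4.3·cos²24.3°·tan37.8° = 0.0 + 11.19·4.3·0.8307·0.7757 = 31.003 kPa
Denominator = 21.0·4.3·sin24.3°·cos24.3° = 21.0·4.3·0.4115·0.9114 = 33.868 kPa
FS = 31.003 / 33.868 = 0.915

FS = 0.92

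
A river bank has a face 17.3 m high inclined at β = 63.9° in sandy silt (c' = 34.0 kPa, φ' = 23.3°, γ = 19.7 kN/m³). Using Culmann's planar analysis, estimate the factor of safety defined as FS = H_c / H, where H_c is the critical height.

FS = 1.37

H_c = (4c'/γ) · sinβ cosφ' / [1 − cos(β − φ')]
    = (4·34.0/19.7) · sin63.9°·cos23.3° / [1 − cos40.6°]
    = 6.904 · 0.8248 / 0.2407 = 23.65 m
FS = H_c / H = 23.65 / 17.3 = 1.367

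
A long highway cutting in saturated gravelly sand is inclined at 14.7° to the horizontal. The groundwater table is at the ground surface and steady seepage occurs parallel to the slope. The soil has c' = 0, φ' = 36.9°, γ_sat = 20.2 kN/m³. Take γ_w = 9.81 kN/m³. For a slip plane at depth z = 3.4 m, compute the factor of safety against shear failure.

FS = 1.47

With seepage parallel to the slope and the water table at the surface, the effective normal stress on the slip plane uses the buoyant unit weight γ' = γ_sat − γ_w while the driving shear stress uses γ_sat:
FS = [c' + γ' z cos²β tanφ'] / [γ_sat z sinβ cosβ]
(For c' = 0 this reduces to FS = (γ'/γ_sat)·tanφ'/tanβ.)
γ' = 20.2 − 9.81 = 10.39 kN/m³
Numerator = 0.0 + 10.39·3.4·cos²14.7°·tan36.9° = 0.0 + 10.39·3.4·0.9356·0.7508 = 24.816 kPa
Denominator = 20.2·3.4·sin14.7°·cos14.7° = 20.2·3.4·0.2538·0.9673 = 16.858 kPa
FS = 24.816 / 16.858 = 1.472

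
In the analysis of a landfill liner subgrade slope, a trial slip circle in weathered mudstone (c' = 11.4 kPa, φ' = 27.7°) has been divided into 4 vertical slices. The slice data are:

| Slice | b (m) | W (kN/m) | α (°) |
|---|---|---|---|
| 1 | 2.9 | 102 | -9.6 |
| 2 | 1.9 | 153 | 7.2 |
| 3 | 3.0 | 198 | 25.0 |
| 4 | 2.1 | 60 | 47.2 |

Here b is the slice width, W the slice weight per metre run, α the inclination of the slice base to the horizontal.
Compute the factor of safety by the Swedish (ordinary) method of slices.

FS = 2.90

Ordinary method of slices: FS = Σ[c'·Δl_i + (W_i cosα_i)·tanφ'] / Σ W_i sinα_i, with Δl_i = b_i / cosα_i.
Slice 1: Δl = 2.9/cos(-9.6°) = 2.941 m; N'_1 = 102·cos(-9.6°) = 100.6; c'Δl = 33.53; W sinα = -17.0
Slice 2: Δl = 1.9/cos7.2° = 1.915 m; N'_2 = 153·cos7.2° = 151.8; c'Δl = 21.83; W sinα = 19.2
Slice 3: Δl = 3.0/cos25.0° = 3.310 m; N'_3 = 198·cos25.0° = 179.4; c'Δl = 37.74; W sinα = 83.7
Slice 4: Δl = 2.1/cos47.2° = 3.091 m; N'_4 = 60·cos47.2° = 40.8; c'Δl = 35.23; W sinα = 44.0
Σc'Δl = 128.3 kN/m; ΣN' = 472.6 kN/m; ΣW sinα = 129.9 kN/m
Resisting = 128.3 + 472.6·tan27.7° = 128.3 + 248.1 = 376.4 kN/m
FS = 376.4 / 129.9 = 2.899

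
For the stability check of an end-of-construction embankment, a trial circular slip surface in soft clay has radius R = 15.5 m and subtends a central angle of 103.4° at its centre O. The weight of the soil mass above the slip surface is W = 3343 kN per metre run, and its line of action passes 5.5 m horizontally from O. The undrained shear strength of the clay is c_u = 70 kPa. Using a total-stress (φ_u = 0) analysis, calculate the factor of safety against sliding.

FS = 1.65

Taking moments about the centre O, the resisting moment is provided by the undrained shear strength acting along the arc:
Arc length L_a = R·θ = 15.5·(103.4°·π/180) = 15.5·1.8047 = 27.97 m
M_R = c_u·L_a·R = 70·27.97·15.5 = 30350.0 kN·m/m
M_D = W·d = 3343·5.5 = 18386.5 kN·m/m
FS = M_R / M_D = 30350.0 / 18386.5 = 1.651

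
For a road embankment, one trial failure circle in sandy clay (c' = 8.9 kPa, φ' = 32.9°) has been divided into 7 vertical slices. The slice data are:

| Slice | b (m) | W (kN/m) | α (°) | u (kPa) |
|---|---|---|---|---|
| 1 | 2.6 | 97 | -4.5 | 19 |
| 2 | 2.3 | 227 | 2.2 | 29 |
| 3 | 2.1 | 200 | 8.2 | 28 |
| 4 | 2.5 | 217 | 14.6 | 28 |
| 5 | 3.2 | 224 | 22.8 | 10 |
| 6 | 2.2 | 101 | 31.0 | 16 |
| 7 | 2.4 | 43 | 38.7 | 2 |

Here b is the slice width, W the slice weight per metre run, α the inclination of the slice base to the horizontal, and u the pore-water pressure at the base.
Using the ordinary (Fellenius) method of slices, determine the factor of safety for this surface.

FS = 2.55

Ordinary method of slices: FS = Σ[c'·Δl_i + (W_i cosα_i − u_i·Δl_i)·tanφ'] / Σ W_i sinα_i, with Δl_i = b_i / cosα_i.
Slice 1: Δl = 2.6/cos(-4.5°) = 2.608 m; N'_1 = 97·cos(-4.5°) − 19·2.608 = 47.1; c'Δl = 23.21; W sinα = -7.6
Slice 2: Δl = 2.3/cos2.2° = 2.302 m; N'_2 = 227·cos2.2° − 29·2.302 = 160.1; c'Δl = 20.49; W sinα = 8.7
Slice 3: Δl = 2.1/cos8.2° = 2.122 m; N'_3 = 200·cos8.2° − 28·2.122 = 138.5; c'Δl = 18.88; W sinα = 28.5
Slice 4: Δl = 2.5/cos14.6° = 2.583 m; N'_4 = 217·cos14.6° − 28·2.583 = 137.7; c'Δl = 22.99; W sinα = 54.7
Slice 5: Δl = 3.2/cos22.8° = 3.471 m; N'_5 = 224·cos22.8° − 10·3.471 = 171.8; c'Δl = 30.89; W sinα = 86.8
Slice 6: Δl = 2.2/cos31.0° = 2.567 m; N'_6 = 101·cos31.0° − 16·2.567 = 45.5; c'Δl = 22.84; W sinα = 52.0
Slice 7: Δl = 2.4/cos38.7° = 3.075 m; N'_7 = 43·cos38.7° − 2·3.075 = 27.4; c'Δl = 27.37; W sinα = 26.9
Σc'Δl = 166.7 kN/m; ΣN' = 728.1 kN/m; ΣW sinα = 250.0 kN/m
Resisting = 166.7 + 728.1·tan32.9° = 166.7 + 471.1 = 637.7 kN/m
FS = 637.7 / 250.0 = 2.551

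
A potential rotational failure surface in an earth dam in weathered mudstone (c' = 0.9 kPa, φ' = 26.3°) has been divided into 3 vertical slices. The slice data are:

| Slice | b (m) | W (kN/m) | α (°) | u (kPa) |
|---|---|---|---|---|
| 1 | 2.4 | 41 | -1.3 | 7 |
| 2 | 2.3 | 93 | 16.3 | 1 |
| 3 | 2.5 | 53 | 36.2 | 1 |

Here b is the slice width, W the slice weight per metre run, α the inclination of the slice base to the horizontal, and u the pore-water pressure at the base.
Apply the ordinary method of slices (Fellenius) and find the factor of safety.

FS = 1.44

Ordinary method of slices: FS = Σ[c'·Δl_i + (W_i cosα_i − u_i·Δl_i)·tanφ'] / Σ W_i sinα_i, with Δl_i = b_i / cosα_i.
Slice 1: Δl = 2.4/cos(-1.3°) = 2.401 m; N'_1 = 41·cos(-1.3°) − 7·2.401 = 24.2; c'Δl = 2.16; W sinα = -0.9
Slice 2: Δl = 2.3/cos16.3° = 2.396 m; N'_2 = 93·cos16.3° − 1·2.396 = 86.9; c'Δl = 2.16; W sinα = 26.1
Slice 3: Δl = 2.5/cos36.2° = 3.098 m; N'_3 = 53·cos36.2° − 1·3.098 = 39.7; c'Δl = 2.79; W sinα = 31.3
Σc'Δl = 7.1 kN/m; ΣN' = 150.7 kN/m; ΣW sinα = 56.5 kN/m
Resisting = 7.1 + 150.7·tan26.3° = 7.1 + 74.5 = 81.6 kN/m
FS = 81.6 / 56.5 = 1.445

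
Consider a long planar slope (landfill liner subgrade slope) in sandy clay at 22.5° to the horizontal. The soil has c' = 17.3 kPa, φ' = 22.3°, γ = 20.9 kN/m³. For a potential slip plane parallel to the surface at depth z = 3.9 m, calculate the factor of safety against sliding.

For an infinite slope with a slip plane parallel to the surface (no pore pressure): FS = [c' + γz cos²β tanφ'] / [γz sinβ cosβ].
γz = 20.9·3.9 = 81.51 kN/m²
Numerator = 17.3 + 81.51·cos²22.5°·tan22.3° = 17.3 + 81.51·0.8536·0.4101 = 45.834 kPa
Denominator = 81.51·sin22.5°·cos22.5° = 81.51·0.3827·0.9239 = 28.818 kPa
FS = 45.834 / 28.818 = 1.590

FS = 1.59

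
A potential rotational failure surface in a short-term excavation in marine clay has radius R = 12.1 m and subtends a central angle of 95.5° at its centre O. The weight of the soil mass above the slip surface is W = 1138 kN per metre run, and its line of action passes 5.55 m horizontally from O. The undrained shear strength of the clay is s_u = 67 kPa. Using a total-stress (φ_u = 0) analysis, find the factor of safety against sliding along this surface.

FS = 2.59

Taking moments about the centre O, the resisting moment is provided by the undrained shear strength acting along the arc:
Arc length L_a = R·θ = 12.1·(95.5°·π/180) = 12.1·1.6668 = 20.17 m
M_R = s_u·L_a·R = 67·20.17·12.1 = 16350.3 kN·m/m
M_D = W·d = 1138·5.55 = 6315.9 kN·m/m
FS = M_R / M_D = 16350.3 / 6315.9 = 2.589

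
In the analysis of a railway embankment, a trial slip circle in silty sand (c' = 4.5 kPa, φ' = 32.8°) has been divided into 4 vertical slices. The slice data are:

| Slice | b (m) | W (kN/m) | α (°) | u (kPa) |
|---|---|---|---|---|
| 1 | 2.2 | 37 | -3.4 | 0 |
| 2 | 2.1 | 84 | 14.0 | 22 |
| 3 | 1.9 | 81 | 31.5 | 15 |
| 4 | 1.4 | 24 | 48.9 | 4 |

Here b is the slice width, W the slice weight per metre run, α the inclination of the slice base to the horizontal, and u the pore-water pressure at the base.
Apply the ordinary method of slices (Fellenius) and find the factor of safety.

Ordinary method of slices: FS = Σ[c'·Δl_i + (W_i cosα_i − u_i·Δl_i)·tanφ'] / Σ W_i sinα_i, with Δl_i = b_i / cosα_i.
Slice 1: Δl = 2.2/cos(-3.4°) = 2.204 m; N'_1 = 37·cos(-3.4°) − 0·2.204 = 36.9; c'Δl = 9.92; W sinα = -2.2
Slice 2: Δl = 2.1/cos14.0° = 2.164 m; N'_2 = 84·cos14.0° − 22·2.164 = 33.9; c'Δl = 9.74; W sinα = 20.3
Slice 3: Δl = 1.9/cos31.5° = 2.228 m; N'_3 = 81·cos31.5° − 15·2.228 = 35.6; c'Δl = 10.03; W sinα = 42.3
Slice 4: Δl = 1.4/cos48.9° = 2.130 m; N'_4 = 24·cos48.9° − 4·2.130 = 7.3; c'Δl = 9.58; W sinα = 18.1
Σc'Δl = 39.3 kN/m; ΣN' = 113.7 kN/m; ΣW sinα = 78.5 kN/m
Resisting = 39.3 + 113.7·tan32.8° = 39.3 + 73.3 = 112.6 kN/m
FS = 112.6 / 78.5 = 1.433

FS = 1.43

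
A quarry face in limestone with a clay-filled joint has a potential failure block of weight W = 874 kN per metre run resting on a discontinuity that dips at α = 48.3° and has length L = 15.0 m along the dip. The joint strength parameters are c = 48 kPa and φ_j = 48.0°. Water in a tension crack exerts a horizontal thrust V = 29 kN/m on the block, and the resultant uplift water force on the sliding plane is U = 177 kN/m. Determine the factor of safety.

FS = 1.70

Resolving the block weight along and normal to the plane and applying the Mohr–Coulomb strength on the joint:
N' = W cosα − U − V sinα = 874·cos48.3° − 177 − 29·sin48.3° = 382.8 kN/m
Driving force T = W sinα + V cosα = 874·sin48.3° + 29·cos48.3° = 671.9 kN/m
Resisting force R = c·L + N'·tanφ_j = 48·15.0 + 382.8·tan48.0° = 720.0 + 425.1 = 1145.1 kN/m
FS = R / T = 1145.1 / 671.9 = 1.704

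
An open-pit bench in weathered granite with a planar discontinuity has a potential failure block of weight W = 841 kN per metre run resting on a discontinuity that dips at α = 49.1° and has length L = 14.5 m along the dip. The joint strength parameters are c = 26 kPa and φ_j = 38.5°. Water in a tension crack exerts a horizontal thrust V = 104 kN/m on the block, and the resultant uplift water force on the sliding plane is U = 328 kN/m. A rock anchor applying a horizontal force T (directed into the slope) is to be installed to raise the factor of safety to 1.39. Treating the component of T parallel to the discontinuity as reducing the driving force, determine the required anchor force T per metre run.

T = 322 kN/m

Resolving forces along and normal to the sliding plane, with the horizontal anchor force T adding T·sinα to the effective normal force and T·cosα acting up the plane against the driving force:
FS = [cL + (W cosα − U − V sinα + T sinα) tanφ_j] / [W sinα + V cosα − T cosα]
Without the anchor: N' = 144.0 kN/m, driving T_d = 703.8 kN/m, resisting R = 26·14.5 + 144.0·tan38.5° = 491.6 kN/m, FS = 0.70.
Setting FS = 1.39 and solving for T:
1.39·(703.8 − T cos49.1°) = 491.6 + T sin49.1°·tan38.5°
T·(sin49.1°·tan38.5° + 1.39·cos49.1°) = 1.39·703.8 − 491.6
T·(0.7559·0.7954 + 1.39·0.6547) = 978.2 − 491.6 = 486.7
T·1.5113 = 486.7
T = 322.0 kN/m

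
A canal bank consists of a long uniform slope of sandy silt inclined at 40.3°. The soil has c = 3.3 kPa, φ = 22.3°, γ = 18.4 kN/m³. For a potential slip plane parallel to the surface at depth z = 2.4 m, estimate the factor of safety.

For an infinite slope with a slip plane parallel to the surface (no pore pressure): FS = [c + γz cos²β tanφ] / [γz sinβ cosβ].
γz = 18.4·2.4 = 44.16 kN/m²
Numerator = 3.3 + 44.16·cos²40.3°·tan22.3° = 3.3 + 44.16·0.5817·0.4101 = 13.835 kPa
Denominator = 44.16·sin40.3°·cos40.3° = 44.16·0.6468·0.7627 = 21.784 kPa
FS = 13.835 / 21.784 = 0.635

FS = 0.64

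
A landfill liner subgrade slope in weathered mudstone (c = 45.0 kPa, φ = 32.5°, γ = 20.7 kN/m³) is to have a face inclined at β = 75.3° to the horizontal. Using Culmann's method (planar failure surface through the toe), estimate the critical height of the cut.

H_c = 26.64 m

Culmann's analysis gives the critical failure plane at α_cr = (β + φ)/2 = (75.3 + 32.5)/2 = 53.9°, and the critical height
H_c = (4c/γ) · sinβ cosφ / [1 − cos(β − φ)]
    = (4·45.0/20.7) · sin75.3°·cos32.5° / [1 − cos(42.8°)]
    = 8.696 · 0.9673·0.8434 / [1 − 0.7337]
    = 8.696 · 0.8158 / 0.2663
    = 26.64 m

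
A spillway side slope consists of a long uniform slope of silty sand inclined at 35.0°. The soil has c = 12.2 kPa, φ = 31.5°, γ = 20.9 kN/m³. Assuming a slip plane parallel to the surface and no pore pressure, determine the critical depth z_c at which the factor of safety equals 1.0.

Setting FS = 1.00 in FS = [c + γz cos²β tanφ] / [γz sinβ cosβ] and solving for z:
z = c / [γ cosβ (FS·sinβ − cosβ·tanφ)]
  = 12.2 / [20.9·cos35.0°·(1.00·sin35.0° − cos35.0°·tan31.5°)]
  = 12.2 / [20.9·0.8192·(1.00·0.5736 − 0.8192·0.6128)]
  = 12.2 / 1.2258 = 9.953 m

z_c = 9.95 m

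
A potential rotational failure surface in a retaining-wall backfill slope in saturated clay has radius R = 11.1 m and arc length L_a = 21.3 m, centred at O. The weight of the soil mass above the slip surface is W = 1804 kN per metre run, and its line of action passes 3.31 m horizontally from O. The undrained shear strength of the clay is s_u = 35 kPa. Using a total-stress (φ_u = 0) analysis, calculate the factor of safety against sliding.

FS = 1.39

Taking moments about the centre O, the resisting moment is provided by the undrained shear strength acting along the arc:
M_R = s_u·L_a·R = 35·21.30·11.1 = 8275.0 kN·m/m
M_D = W·d = 1804·3.31 = 5971.2 kN·m/m
FS = M_R / M_D = 8275.0 / 5971.2 = 1.386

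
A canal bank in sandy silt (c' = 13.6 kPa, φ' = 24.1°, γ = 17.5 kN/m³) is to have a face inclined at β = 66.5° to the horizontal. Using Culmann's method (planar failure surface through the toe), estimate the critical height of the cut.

Culmann's analysis gives the critical failure plane at α_cr = (β + φ')/2 = (66.5 + 24.1)/2 = 45.3°, and the critical height
H_c = (4c'/γ) · sinβ cosφ' / [1 − cos(β − φ')]
    = (4·13.6/17.5) · sin66.5°·cos24.1° / [1 − cos(42.4°)]
    = 3.109 · 0.9171·0.9128 / [1 − 0.7385]
    = 3.109 · 0.8371 / 0.2615
    = 9.95 m

H_c = 9.95 m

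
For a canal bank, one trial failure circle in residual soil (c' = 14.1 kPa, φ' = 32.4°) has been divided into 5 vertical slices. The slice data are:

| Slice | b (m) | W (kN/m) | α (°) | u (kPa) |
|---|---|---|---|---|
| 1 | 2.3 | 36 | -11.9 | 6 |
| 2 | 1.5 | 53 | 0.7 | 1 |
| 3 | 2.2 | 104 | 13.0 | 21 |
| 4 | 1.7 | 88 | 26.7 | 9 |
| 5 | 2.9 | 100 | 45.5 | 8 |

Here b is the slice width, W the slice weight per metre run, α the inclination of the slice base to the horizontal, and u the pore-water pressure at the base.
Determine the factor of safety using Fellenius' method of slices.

Ordinary method of slices: FS = Σ[c'·Δl_i + (W_i cosα_i − u_i·Δl_i)·tanφ'] / Σ W_i sinα_i, with Δl_i = b_i / cosα_i.
Slice 1: Δl = 2.3/cos(-11.9°) = 2.351 m; N'_1 = 36·cos(-11.9°) − 6·2.351 = 21.1; c'Δl = 33.14; W sinα = -7.4
Slice 2: Δl = 1.5/cos0.7° = 1.500 m; N'_2 = 53·cos0.7° − 1·1.500 = 51.5; c'Δl = 21.15; W sinα = 0.6
Slice 3: Δl = 2.2/cos13.0° = 2.258 m; N'_3 = 104·cos13.0° − 21·2.258 = 53.9; c'Δl = 31.84; W sinα = 23.4
Slice 4: Δl = 1.7/cos26.7° = 1.903 m; N'_4 = 88·cos26.7° − 9·1.903 = 61.5; c'Δl = 26.83; W sinα = 39.5
Slice 5: Δl = 2.9/cos45.5° = 4.137 m; N'_5 = 100·cos45.5° − 8·4.137 = 37.0; c'Δl = 58.34; W sinα = 71.3
Σc'Δl = 171.3 kN/m; ΣN' = 225.0 kN/m; ΣW sinα = 127.5 kN/m
Resisting = 171.3 + 225.0·tan32.4° = 171.3 + 142.8 = 314.1 kN/m
FS = 314.1 / 127.5 = 2.464

FS = 2.46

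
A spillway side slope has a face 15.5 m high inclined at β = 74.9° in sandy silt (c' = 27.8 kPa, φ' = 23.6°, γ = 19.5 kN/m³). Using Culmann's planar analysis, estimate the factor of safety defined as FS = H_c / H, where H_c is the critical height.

FS = 0.87

H_c = (4c'/γ) · sinβ cosφ' / [1 − cos(β − φ')]
    = (4·27.8/19.5) · sin74.9°·cos23.6° / [1 − cos51.3°]
    = 5.703 · 0.8847 / 0.3748 = 13.46 m
FS = H_c / H = 13.46 / 15.5 = 0.869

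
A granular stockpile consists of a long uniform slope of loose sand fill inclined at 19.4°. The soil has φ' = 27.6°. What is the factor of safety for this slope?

FS = 1.48

For a dry cohesionless infinite slope the factor of safety is FS = tanφ' / tanβ.
FS = tan27.6° / tan19.4° = 0.5228 / 0.3522 = 1.485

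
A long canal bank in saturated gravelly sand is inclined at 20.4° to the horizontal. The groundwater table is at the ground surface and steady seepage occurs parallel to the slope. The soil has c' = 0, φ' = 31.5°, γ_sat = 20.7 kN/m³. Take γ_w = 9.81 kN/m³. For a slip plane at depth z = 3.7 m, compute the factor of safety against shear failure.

FS = 0.87

With seepage parallel to the slope and the water table at the surface, the effective normal stress on the slip plane uses the buoyant unit weight γ' = γ_sat − γ_w while the driving shear stress uses γ_sat:
FS = [c' + γ' z cos²β tanφ'] / [γ_sat z sinβ cosβ]
(For c' = 0 this reduces to FS = (γ'/γ_sat)·tanφ'/tanβ.)
γ' = 20.7 − 9.81 = 10.89 kN/m³
Numerator = 0.0 + 10.89·3.7·cos²20.4°·tan31.5° = 0.0 + 10.89·3.7·0.8785·0.6128 = 21.691 kPa
Denominator = 20.7·3.7·sin20.4°·cos20.4° = 20.7·3.7·0.3486·0.9373 = 25.023 kPa
FS = 21.691 / 25.023 = 0.867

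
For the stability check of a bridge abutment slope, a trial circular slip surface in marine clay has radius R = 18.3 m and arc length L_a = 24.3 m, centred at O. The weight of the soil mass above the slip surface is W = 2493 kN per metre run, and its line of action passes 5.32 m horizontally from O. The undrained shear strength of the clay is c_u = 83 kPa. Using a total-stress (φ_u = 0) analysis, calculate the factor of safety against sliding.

Taking moments about the centre O, the resisting moment is provided by the undrained shear strength acting along the arc:
M_R = c_u·L_a·R = 83·24.30·18.3 = 36909.3 kN·m/m
M_D = W·d = 2493·5.32 = 13262.8 kN·m/m
FS = M_R / M_D = 36909.3 / 13262.8 = 2.783

FS = 2.78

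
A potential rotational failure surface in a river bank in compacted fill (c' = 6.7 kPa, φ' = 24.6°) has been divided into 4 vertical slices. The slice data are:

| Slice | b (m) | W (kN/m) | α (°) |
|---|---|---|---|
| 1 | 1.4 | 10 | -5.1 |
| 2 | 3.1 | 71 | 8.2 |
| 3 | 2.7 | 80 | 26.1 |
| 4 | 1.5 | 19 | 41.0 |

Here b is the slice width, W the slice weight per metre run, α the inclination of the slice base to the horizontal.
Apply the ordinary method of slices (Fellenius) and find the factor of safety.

Ordinary method of slices: FS = Σ[c'·Δl_i + (W_i cosα_i)·tanφ'] / Σ W_i sinα_i, with Δl_i = b_i / cosα_i.
Slice 1: Δl = 1.4/cos(-5.1°) = 1.406 m; N'_1 = 10·cos(-5.1°) = 10.0; c'Δl = 9.42; W sinα = -0.9
Slice 2: Δl = 3.1/cos8.2° = 3.132 m; N'_2 = 71·cos8.2° = 70.3; c'Δl = 20.98; W sinα = 10.1
Slice 3: Δl = 2.7/cos26.1° = 3.007 m; N'_3 = 80·cos26.1° = 71.8; c'Δl = 20.14; W sinα = 35.2
Slice 4: Δl = 1.5/cos41.0° = 1.988 m; N'_4 = 19·cos41.0° = 14.3; c'Δl = 13.32; W sinα = 12.5
Σc'Δl = 63.9 kN/m; ΣN' = 166.4 kN/m; ΣW sinα = 56.9 kN/m
Resisting = 63.9 + 166.4·tan24.6° = 63.9 + 76.2 = 140.1 kN/m
FS = 140.1 / 56.9 = 2.461

FS = 2.46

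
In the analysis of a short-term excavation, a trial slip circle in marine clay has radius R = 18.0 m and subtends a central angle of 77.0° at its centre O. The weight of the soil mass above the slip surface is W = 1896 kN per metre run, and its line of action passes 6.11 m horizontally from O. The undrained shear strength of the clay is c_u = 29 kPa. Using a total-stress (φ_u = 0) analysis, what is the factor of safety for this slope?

FS = 1.09

Taking moments about the centre O, the resisting moment is provided by the undrained shear strength acting along the arc:
Arc length L_a = R·θ = 18.0·(77.0°·π/180) = 18.0·1.3439 = 24.19 m
M_R = c_u·L_a·R = 29·24.19·18.0 = 12627.3 kN·m/m
M_D = W·d = 1896·6.11 = 11584.6 kN·m/m
FS = M_R / M_D = 12627.3 / 11584.6 = 1.090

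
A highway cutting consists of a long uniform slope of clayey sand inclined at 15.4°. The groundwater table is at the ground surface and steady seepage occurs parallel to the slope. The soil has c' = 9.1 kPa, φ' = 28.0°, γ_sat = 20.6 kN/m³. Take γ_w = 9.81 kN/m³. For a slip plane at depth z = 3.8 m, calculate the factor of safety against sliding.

FS = 1.47

With seepage parallel to the slope and the water table at the surface, the effective normal stress on the slip plane uses the buoyant unit weight γ' = γ_sat − γ_w while the driving shear stress uses γ_sat:
FS = [c' + γ' z cos²β tanφ'] / [γ_sat z sinβ cosβ]
γ' = 20.6 − 9.81 = 10.79 kN/m³
Numerator = 9.1 + 10.79·3.8·cos²15.4°·tan28.0° = 9.1 + 10.79·3.8·0.9295·0.5317 = 29.364 kPa
Denominator = 20.6·3.8·sin15.4°·cos15.4° = 20.6·3.8·0.2656·0.9641 = 20.041 kPa
FS = 29.364 / 20.041 = 1.465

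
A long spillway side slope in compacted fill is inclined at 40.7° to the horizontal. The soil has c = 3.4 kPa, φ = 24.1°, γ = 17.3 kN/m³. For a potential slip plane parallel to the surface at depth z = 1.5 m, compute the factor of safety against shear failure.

For an infinite slope with a slip plane parallel to the surface (no pore pressure): FS = [c + γz cos²β tanφ] / [γz sinβ cosβ].
γz = 17.3·1.5 = 25.95 kN/m²
Numerator = 3.4 + 25.95·cos²40.7°·tan24.1° = 3.4 + 25.95·0.5748·0.4473 = 10.072 kPa
Denominator = 25.95·sin40.7°·cos40.7° = 25.95·0.6521·0.7581 = 12.829 kPa
FS = 10.072 / 12.829 = 0.785

FS = 0.79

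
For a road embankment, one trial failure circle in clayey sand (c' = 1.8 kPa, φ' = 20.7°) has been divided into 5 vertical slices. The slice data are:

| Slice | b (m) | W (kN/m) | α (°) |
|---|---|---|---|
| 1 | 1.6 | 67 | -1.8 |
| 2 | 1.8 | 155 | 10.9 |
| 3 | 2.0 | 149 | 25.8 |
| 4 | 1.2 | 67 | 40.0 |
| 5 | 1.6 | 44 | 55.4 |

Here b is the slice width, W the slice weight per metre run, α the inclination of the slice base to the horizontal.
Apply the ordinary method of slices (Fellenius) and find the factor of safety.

Ordinary method of slices: FS = Σ[c'·Δl_i + (W_i cosα_i)·tanφ'] / Σ W_i sinα_i, with Δl_i = b_i / cosα_i.
Slice 1: Δl = 1.6/cos(-1.8°) = 1.601 m; N'_1 = 67·cos(-1.8°) = 67.0; c'Δl = 2.88; W sinα = -2.1
Slice 2: Δl = 1.8/cos10.9° = 1.833 m; N'_2 = 155·cos10.9° = 152.2; c'Δl = 3.30; W sinα = 29.3
Slice 3: Δl = 2.0/cos25.8° = 2.221 m; N'_3 = 149·cos25.8° = 134.1; c'Δl = 4.00; W sinα = 64.8
Slice 4: Δl = 1.2/cos40.0° = 1.566 m; N'_4 = 67·cos40.0° = 51.3; c'Δl = 2.82; W sinα = 43.1
Slice 5: Δl = 1.6/cos55.4° = 2.818 m; N'_5 = 44·cos55.4° = 25.0; c'Δl = 5.07; W sinα = 36.2
Σc'Δl = 18.1 kN/m; ΣN' = 429.6 kN/m; ΣW sinα = 171.3 kN/m
Resisting = 18.1 + 429.6·tan20.7° = 18.1 + 162.3 = 180.4 kN/m
FS = 180.4 / 171.3 = 1.053

FS = 1.05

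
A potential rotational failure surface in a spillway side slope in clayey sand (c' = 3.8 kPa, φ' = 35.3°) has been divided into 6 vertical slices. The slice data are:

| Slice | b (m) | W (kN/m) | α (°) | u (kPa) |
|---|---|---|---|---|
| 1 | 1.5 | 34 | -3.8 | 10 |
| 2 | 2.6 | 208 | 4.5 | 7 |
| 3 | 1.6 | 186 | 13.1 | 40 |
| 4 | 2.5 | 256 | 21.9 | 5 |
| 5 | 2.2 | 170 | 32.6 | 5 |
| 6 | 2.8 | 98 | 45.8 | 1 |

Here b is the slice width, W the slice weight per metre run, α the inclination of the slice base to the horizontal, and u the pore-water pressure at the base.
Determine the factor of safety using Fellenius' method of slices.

FS = 1.86

Ordinary method of slices: FS = Σ[c'·Δl_i + (W_i cosα_i − u_i·Δl_i)·tanφ'] / Σ W_i sinα_i, with Δl_i = b_i / cosα_i.
Slice 1: Δl = 1.5/cos(-3.8°) = 1.503 m; N'_1 = 34·cos(-3.8°) − 10·1.503 = 18.9; c'Δl = 5.71; W sinα = -2.3
Slice 2: Δl = 2.6/cos4.5° = 2.608 m; N'_2 = 208·cos4.5° − 7·2.608 = 189.1; c'Δl = 9.91; W sinα = 16.3
Slice 3: Δl = 1.6/cos13.1° = 1.643 m; N'_3 = 186·cos13.1° − 40·1.643 = 115.4; c'Δl = 6.24; W sinα = 42.2
Slice 4: Δl = 2.5/cos21.9° = 2.694 m; N'_4 = 256·cos21.9° − 5·2.694 = 224.1; c'Δl = 10.24; W sinα = 95.5
Slice 5: Δl = 2.2/cos32.6° = 2.611 m; N'_5 = 170·cos32.6° − 5·2.611 = 130.2; c'Δl = 9.92; W sinα = 91.6
Slice 6: Δl = 2.8/cos45.8° = 4.016 m; N'_6 = 98·cos45.8° − 1·4.016 = 64.3; c'Δl = 15.26; W sinα = 70.3
Σc'Δl = 57.3 kN/m; ΣN' = 742.0 kN/m; ΣW sinα = 313.6 kN/m
Resisting = 57.3 + 742.0·tan35.3° = 57.3 + 525.3 = 582.6 kN/m
FS = 582.6 / 313.6 = 1.858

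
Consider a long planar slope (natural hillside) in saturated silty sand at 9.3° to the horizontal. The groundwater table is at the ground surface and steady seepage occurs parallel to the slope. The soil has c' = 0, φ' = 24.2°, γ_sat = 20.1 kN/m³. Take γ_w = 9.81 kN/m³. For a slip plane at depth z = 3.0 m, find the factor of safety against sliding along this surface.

With seepage parallel to the slope and the water table at the surface, the effective normal stress on the slip plane uses the buoyant unit weight γ' = γ_sat − γ_w while the driving shear stress uses γ_sat:
FS = [c' + γ' z cos²β tanφ'] / [γ_sat z sinβ cosβ]
(For c' = 0 this reduces to FS = (γ'/γ_sat)·tanφ'/tanβ.)
γ' = 20.1 − 9.81 = 10.29 kN/m³
Numerator = 0.0 + 10.29·3.0·cos²9.3°·tan24.2° = 0.0 + 10.29·3.0·0.9739·0.4494 = 13.511 kPa
Denominator = 20.1·3.0·sin9.3°·cos9.3° = 20.1·3.0·0.1616·0.9869 = 9.617 kPa
FS = 13.511 / 9.617 = 1.405

FS = 1.40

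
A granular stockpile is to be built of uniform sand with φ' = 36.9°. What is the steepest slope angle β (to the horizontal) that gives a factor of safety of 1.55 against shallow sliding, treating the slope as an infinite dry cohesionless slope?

β = 25.8°

For an infinite dry cohesionless slope FS = tanφ'/tanβ, so tanβ = tanφ' / FS.
tanβ = tan36.9° / 1.55 = 0.7508 / 1.55 = 0.4844
β = arctan(0.4844) = 25.85°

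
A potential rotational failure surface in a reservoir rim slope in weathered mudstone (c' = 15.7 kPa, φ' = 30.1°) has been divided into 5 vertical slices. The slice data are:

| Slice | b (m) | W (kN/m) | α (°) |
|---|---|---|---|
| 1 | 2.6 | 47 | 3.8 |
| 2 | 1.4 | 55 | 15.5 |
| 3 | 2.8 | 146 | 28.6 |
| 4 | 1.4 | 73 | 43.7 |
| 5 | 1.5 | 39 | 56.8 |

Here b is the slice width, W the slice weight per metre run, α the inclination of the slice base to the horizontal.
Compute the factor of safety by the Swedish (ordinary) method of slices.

FS = 2.12

Ordinary method of slices: FS = Σ[c'·Δl_i + (W_i cosα_i)·tanφ'] / Σ W_i sinα_i, with Δl_i = b_i / cosα_i.
Slice 1: Δl = 2.6/cos3.8° = 2.606 m; N'_1 = 47·cos3.8° = 46.9; c'Δl = 40.91; W sinα = 3.1
Slice 2: Δl = 1.4/cos15.5° = 1.453 m; N'_2 = 55·cos15.5° = 53.0; c'Δl = 22.81; W sinα = 14.7
Slice 3: Δl = 2.8/cos28.6° = 3.189 m; N'_3 = 146·cos28.6° = 128.2; c'Δl = 50.07; W sinα = 69.9
Slice 4: Δl = 1.4/cos43.7° = 1.936 m; N'_4 = 73·cos43.7° = 52.8; c'Δl = 30.40; W sinα = 50.4
Slice 5: Δl = 1.5/cos56.8° = 2.739 m; N'_5 = 39·cos56.8° = 21.4; c'Δl = 43.01; W sinα = 32.6
Σc'Δl = 187.2 kN/m; ΣN' = 302.2 kN/m; ΣW sinα = 170.8 kN/m
Resisting = 187.2 + 302.2·tan30.1° = 187.2 + 175.2 = 362.4 kN/m
FS = 362.4 / 170.8 = 2.122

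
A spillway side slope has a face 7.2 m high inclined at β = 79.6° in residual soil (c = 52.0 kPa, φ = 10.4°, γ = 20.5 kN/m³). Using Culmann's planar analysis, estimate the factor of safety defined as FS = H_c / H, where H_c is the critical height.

H_c = (4c/γ) · sinβ cosφ / [1 − cos(β − φ)]
    = (4·52.0/20.5) · sin79.6°·cos10.4° / [1 − cos69.2°]
    = 10.146 · 0.9674 / 0.6449 = 15.22 m
FS = H_c / H = 15.22 / 7.2 = 2.114

FS = 2.11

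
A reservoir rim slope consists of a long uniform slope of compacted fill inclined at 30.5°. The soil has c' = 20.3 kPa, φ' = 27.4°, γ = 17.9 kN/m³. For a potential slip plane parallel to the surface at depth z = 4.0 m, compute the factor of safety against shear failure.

For an infinite slope with a slip plane parallel to the surface (no pore pressure): FS = [c' + γz cos²β tanφ'] / [γz sinβ cosβ].
γz = 17.9·4.0 = 71.60 kN/m²
Numerator = 20.3 + 71.60·cos²30.5°·tan27.4° = 20.3 + 71.60·0.7424·0.5184 = 47.854 kPa
Denominator = 71.60·sin30.5°·cos30.5° = 71.60·0.5075·0.8616 = 31.311 kPa
FS = 47.854 / 31.311 = 1.528

FS = 1.53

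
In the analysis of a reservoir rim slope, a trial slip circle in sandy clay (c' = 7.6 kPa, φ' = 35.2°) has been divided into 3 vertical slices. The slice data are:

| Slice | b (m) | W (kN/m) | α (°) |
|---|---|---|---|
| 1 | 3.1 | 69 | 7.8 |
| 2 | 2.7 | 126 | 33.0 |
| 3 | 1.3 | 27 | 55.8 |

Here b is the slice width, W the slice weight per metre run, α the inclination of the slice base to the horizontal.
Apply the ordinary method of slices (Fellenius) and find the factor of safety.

Ordinary method of slices: FS = Σ[c'·Δl_i + (W_i cosα_i)·tanφ'] / Σ W_i sinα_i, with Δl_i = b_i / cosα_i.
Slice 1: Δl = 3.1/cos7.8° = 3.129 m; N'_1 = 69·cos7.8° = 68.4; c'Δl = 23.78; W sinα = 9.4
Slice 2: Δl = 2.7/cos33.0° = 3.219 m; N'_2 = 126·cos33.0° = 105.7; c'Δl = 24.47; W sinα = 68.6
Slice 3: Δl = 1.3/cos55.8° = 2.313 m; N'_3 = 27·cos55.8° = 15.2; c'Δl = 17.58; W sinα = 22.3
Σc'Δl = 65.8 kN/m; ΣN' = 189.2 kN/m; ΣW sinα = 100.3 kN/m
Resisting = 65.8 + 189.2·tan35.2° = 65.8 + 133.5 = 199.3 kN/m
FS = 199.3 / 100.3 = 1.987

FS = 1.99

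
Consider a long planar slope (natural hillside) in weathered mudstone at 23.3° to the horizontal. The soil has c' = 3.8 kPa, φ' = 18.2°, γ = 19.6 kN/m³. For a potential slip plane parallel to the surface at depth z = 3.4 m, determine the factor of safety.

FS = 0.92

For an infinite slope with a slip plane parallel to the surface (no pore pressure): FS = [c' + γz cos²β tanφ'] / [γz sinβ cosβ].
γz = 19.6·3.4 = 66.64 kN/m²
Numerator = 3.8 + 66.64·cos²23.3°·tan18.2° = 3.8 + 66.64·0.8435·0.3288 = 22.282 kPa
Denominator = 66.64·sin23.3°·cos23.3° = 66.64·0.3955·0.9184 = 24.209 kPa
FS = 22.282 / 24.209 = 0.920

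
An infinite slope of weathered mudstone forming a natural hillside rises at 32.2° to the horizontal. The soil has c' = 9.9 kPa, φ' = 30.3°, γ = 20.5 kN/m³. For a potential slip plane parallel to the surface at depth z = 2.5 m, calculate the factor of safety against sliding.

For an infinite slope with a slip plane parallel to the surface (no pore pressure): FS = [c' + γz cos²β tanφ'] / [γz sinβ cosβ].
γz = 20.5·2.5 = 51.25 kN/m²
Numerator = 9.9 + 51.25·cos²32.2°·tan30.3° = 9.9 + 51.25·0.7160·0.5844 = 31.344 kPa
Denominator = 51.25·sin32.2°·cos32.2° = 51.25·0.5329·0.8462 = 23.109 kPa
FS = 31.344 / 23.109 = 1.356

FS = 1.36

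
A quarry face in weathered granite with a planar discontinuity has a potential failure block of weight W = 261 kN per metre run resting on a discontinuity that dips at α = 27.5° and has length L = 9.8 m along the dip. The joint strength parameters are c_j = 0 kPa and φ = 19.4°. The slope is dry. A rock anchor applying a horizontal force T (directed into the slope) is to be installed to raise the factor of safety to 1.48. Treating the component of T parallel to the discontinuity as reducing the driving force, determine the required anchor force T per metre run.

T = 66 kN/m

Resolving forces along and normal to the sliding plane, with the horizontal anchor force T adding T·sinα to the effective normal force and T·cosα acting up the plane against the driving force:
FS = [c_jL + (W cosα + T sinα) tanφ] / [W sinα − T cosα]
Without the anchor: N' = 231.5 kN/m, driving T_d = 120.5 kN/m, resisting R = 0·9.8 + 231.5·tan19.4° = 81.5 kN/m, FS = 0.68.
Setting FS = 1.48 and solving for T:
1.48·(120.5 − T cos27.5°) = 81.5 + T sin27.5°·tan19.4°
T·(sin27.5°·tan19.4° + 1.48·cos27.5°) = 1.48·120.5 − 81.5
T·(0.4617·0.3522 + 1.48·0.8870) = 178.4 − 81.5 = 96.8
T·1.4754 = 96.8
T = 65.6 kN/m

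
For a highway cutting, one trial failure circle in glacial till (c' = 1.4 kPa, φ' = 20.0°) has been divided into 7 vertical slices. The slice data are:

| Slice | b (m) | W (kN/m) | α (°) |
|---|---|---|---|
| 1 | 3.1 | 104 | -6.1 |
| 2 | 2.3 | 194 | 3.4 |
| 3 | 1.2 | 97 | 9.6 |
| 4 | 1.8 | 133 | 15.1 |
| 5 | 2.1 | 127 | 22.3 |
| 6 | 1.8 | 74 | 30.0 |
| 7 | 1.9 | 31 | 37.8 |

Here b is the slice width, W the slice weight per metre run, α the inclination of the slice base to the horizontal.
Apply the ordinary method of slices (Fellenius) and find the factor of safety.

FS = 1.84

Ordinary method of slices: FS = Σ[c'·Δl_i + (W_i cosα_i)·tanφ'] / Σ W_i sinα_i, with Δl_i = b_i / cosα_i.
Slice 1: Δl = 3.1/cos(-6.1°) = 3.118 m; N'_1 = 104·cos(-6.1°) = 103.4; c'Δl = 4.36; W sinα = -11.1
Slice 2: Δl = 2.3/cos3.4° = 2.304 m; N'_2 = 194·cos3.4° = 193.7; c'Δl = 3.23; W sinα = 11.5
Slice 3: Δl = 1.2/cos9.6° = 1.217 m; N'_3 = 97·cos9.6° = 95.6; c'Δl = 1.70; W sinα = 16.2
Slice 4: Δl = 1.8/cos15.1° = 1.864 m; N'_4 = 133·cos15.1° = 128.4; c'Δl = 2.61; W sinα = 34.6
Slice 5: Δl = 2.1/cos22.3° = 2.270 m; N'_5 = 127·cos22.3° = 117.5; c'Δl = 3.18; W sinα = 48.2
Slice 6: Δl = 1.8/cos30.0° = 2.078 m; N'_6 = 74·cos30.0° = 64.1; c'Δl = 2.91; W sinα = 37.0
Slice 7: Δl = 1.9/cos37.8° = 2.405 m; N'_7 = 31·cos37.8° = 24.5; c'Δl = 3.37; W sinα = 19.0
Σc'Δl = 21.4 kN/m; ΣN' = 727.2 kN/m; ΣW sinα = 155.5 kN/m
Resisting = 21.4 + 727.2·tan20.0° = 21.4 + 264.7 = 286.0 kN/m
FS = 286.0 / 155.5 = 1.840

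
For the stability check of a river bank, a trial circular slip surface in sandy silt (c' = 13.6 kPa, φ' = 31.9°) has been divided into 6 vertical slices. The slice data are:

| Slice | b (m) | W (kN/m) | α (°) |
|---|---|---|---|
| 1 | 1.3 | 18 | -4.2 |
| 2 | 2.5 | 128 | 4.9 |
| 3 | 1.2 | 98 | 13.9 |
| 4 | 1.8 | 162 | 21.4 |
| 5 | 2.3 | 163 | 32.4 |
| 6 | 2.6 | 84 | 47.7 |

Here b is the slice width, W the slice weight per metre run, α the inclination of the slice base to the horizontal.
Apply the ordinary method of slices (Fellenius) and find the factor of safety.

Ordinary method of slices: FS = Σ[c'·Δl_i + (W_i cosα_i)·tanφ'] / Σ W_i sinα_i, with Δl_i = b_i / cosα_i.
Slice 1: Δl = 1.3/cos(-4.2°) = 1.304 m; N'_1 = 18·cos(-4.2°) = 18.0; c'Δl = 17.73; W sinα = -1.3
Slice 2: Δl = 2.5/cos4.9° = 2.509 m; N'_2 = 128·cos4.9° = 127.5; c'Δl = 34.12; W sinα = 10.9
Slice 3: Δl = 1.2/cos13.9° = 1.236 m; N'_3 = 98·cos13.9° = 95.1; c'Δl = 16.81; W sinα = 23.5
Slice 4: Δl = 1.8/cos21.4° = 1.933 m; N'_4 = 162·cos21.4° = 150.8; c'Δl = 26.29; W sinα = 59.1
Slice 5: Δl = 2.3/cos32.4° = 2.724 m; N'_5 = 163·cos32.4° = 137.6; c'Δl = 37.05; W sinα = 87.3
Slice 6: Δl = 2.6/cos47.7° = 3.863 m; N'_6 = 84·cos47.7° = 56.5; c'Δl = 52.54; W sinα = 62.1
Σc'Δl = 184.5 kN/m; ΣN' = 585.6 kN/m; ΣW sinα = 241.7 kN/m
Resisting = 184.5 + 585.6·tan31.9° = 184.5 + 364.5 = 549.1 kN/m
FS = 549.1 / 241.7 = 2.271

FS = 2.27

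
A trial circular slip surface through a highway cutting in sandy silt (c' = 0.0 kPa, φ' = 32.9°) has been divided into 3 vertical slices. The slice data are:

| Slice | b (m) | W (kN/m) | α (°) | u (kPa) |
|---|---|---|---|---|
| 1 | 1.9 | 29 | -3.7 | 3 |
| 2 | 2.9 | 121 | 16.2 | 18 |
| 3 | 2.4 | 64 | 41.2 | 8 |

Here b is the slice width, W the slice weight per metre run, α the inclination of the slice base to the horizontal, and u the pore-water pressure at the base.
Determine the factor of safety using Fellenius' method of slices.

FS = 0.94

Ordinary method of slices: FS = Σ[c'·Δl_i + (W_i cosα_i − u_i·Δl_i)·tanφ'] / Σ W_i sinα_i, with Δl_i = b_i / cosα_i.
Slice 1: Δl = 1.9/cos(-3.7°) = 1.904 m; N'_1 = 29·cos(-3.7°) − 3·1.904 = 23.2; c'Δl = 0.00; W sinα = -1.9
Slice 2: Δl = 2.9/cos16.2° = 3.020 m; N'_2 = 121·cos16.2° − 18·3.020 = 61.8; c'Δl = 0.00; W sinα = 33.8
Slice 3: Δl = 2.4/cos41.2° = 3.190 m; N'_3 = 64·cos41.2° − 8·3.190 = 22.6; c'Δl = 0.00; W sinα = 42.2
Σc'Δl = 0.0 kN/m; ΣN' = 107.7 kN/m; ΣW sinα = 74.0 kN/m
Resisting = 0.0 + 107.7·tan32.9° = 0.0 + 69.7 = 69.7 kN/m
FS = 69.7 / 74.0 = 0.941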